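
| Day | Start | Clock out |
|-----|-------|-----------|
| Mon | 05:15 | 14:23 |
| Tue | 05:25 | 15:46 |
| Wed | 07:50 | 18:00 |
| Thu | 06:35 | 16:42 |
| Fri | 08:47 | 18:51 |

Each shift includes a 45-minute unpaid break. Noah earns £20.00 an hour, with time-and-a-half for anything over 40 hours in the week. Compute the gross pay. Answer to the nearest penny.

Mon: 05:15–14:23 = 9 h 8 min; less 45 min break → 8 h 23 min
Tue: 05:25–15:46 = 10 h 21 min; less 45 min break → 9 h 36 min
Wed: 07:50–18:00 = 10 h 10 min; less 45 min break → 9 h 25 min
Thu: 06:35–16:42 = 10 h 7 min; less 45 min break → 9 h 22 min
Fri: 08:47–18:51 = 10 h 4 min; less 45 min break → 9 h 19 min
Total worked: 46 h 5 min = 2765 min.
Regular 40 h 0 min = 2400 min at £20.00/h; overtime 6 h 5 min = 365 min at £30.00/h.
Pay = (2400 × £20.00 + 365 × £30.00) ÷ 60 = £982.50.

£982.50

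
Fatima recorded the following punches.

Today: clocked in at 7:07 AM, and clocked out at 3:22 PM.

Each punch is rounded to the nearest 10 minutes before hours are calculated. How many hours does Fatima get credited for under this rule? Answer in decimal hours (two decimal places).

Today: in 7:07 AM→7:10 AM, out 3:22 PM→3:20 PM; 8 h 10 min

8.17 hours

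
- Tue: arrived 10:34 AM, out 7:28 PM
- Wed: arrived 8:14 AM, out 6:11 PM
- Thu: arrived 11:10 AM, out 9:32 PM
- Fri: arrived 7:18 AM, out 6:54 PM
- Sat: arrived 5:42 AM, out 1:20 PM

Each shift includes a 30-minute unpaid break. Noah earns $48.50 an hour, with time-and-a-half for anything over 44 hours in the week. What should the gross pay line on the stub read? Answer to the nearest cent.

$2275.86

Tue: 10:34 AM–7:28 PM = 8 h 54 min; less 30 min break → 8 h 24 min
Wed: 8:14 AM–6:11 PM = 9 h 57 min; less 30 min break → 9 h 27 min
Thu: 11:10 AM–9:32 PM = 10 h 22 min; less 30 min break → 9 h 52 min
Fri: 7:18 AM–6:54 PM = 11 h 36 min; less 30 min break → 11 h 6 min
Sat: 5:42 AM–1:20 PM = 7 h 38 min; less 30 min break → 7 h 8 min
Total worked: 45 h 57 min = 2757 min.
Regular 44 h 0 min = 2640 min at $48.50/h; overtime 1 h 57 min = 117 min at $72.75/h.
Pay = (2640 × $48.50 + 117 × $72.75) ÷ 60 = $2275.86.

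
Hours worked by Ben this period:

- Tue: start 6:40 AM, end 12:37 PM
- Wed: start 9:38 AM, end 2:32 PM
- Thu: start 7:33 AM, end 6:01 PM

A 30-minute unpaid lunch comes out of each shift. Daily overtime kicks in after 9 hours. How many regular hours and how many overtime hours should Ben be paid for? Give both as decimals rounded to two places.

Tue: 6:40 AM–12:37 PM = 5 h 57 min; less 30 min break → 5 h 27 min
Wed: 9:38 AM–2:32 PM = 4 h 54 min; less 30 min break → 4 h 24 min
Thu: 7:33 AM–6:01 PM = 10 h 28 min; less 30 min break → 9 h 58 min
Tue reg 5 h 27 min / OT 0 h 0 min; Wed reg 4 h 24 min / OT 0 h 0 min; Thu reg 9 h 0 min / OT 0 h 58 min.
Totals: regular 18 h 51 min, overtime 0 h 58 min.

Regular 18.85 hours, overtime 0.97 hours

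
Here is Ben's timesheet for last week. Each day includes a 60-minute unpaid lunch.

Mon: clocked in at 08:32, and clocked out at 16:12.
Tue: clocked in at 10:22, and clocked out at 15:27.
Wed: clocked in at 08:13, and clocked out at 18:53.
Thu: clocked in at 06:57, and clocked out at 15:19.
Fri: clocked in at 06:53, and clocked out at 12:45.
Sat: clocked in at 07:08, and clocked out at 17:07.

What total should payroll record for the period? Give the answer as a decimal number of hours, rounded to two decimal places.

Mon: 08:32–16:12 = 7 h 40 min; less 60 min break → 6 h 40 min
Tue: 10:22–15:27 = 5 h 5 min; less 60 min break → 4 h 5 min
Wed: 08:13–18:53 = 10 h 40 min; less 60 min break → 9 h 40 min
Thu: 06:57–15:19 = 8 h 22 min; less 60 min break → 7 h 22 min
Fri: 06:53–12:45 = 5 h 52 min; less 60 min break → 4 h 52 min
Sat: 07:08–17:07 = 9 h 59 min; less 60 min break → 8 h 59 min
Total: 6 h 40 min + 4 h 5 min + 9 h 40 min + 7 h 22 min + 4 h 52 min + 8 h 59 min = 41 h 38 min.

41.63 hours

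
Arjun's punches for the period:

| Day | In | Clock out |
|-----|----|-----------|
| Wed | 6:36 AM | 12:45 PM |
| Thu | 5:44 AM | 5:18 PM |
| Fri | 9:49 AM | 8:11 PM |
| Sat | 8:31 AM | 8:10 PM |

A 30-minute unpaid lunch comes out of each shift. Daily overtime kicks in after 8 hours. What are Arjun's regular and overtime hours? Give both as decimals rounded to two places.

Regular 29.65 hours, overtime 8.08 hours

Wed: 6:36 AM–12:45 PM = 6 h 9 min; less 30 min break → 5 h 39 min
Thu: 5:44 AM–5:18 PM = 11 h 34 min; less 30 min break → 11 h 4 min
Fri: 9:49 AM–8:11 PM = 10 h 22 min; less 30 min break → 9 h 52 min
Sat: 8:31 AM–8:10 PM = 11 h 39 min; less 30 min break → 11 h 9 min
Wed reg 5 h 39 min / OT 0 h 0 min; Thu reg 8 h 0 min / OT 3 h 4 min; Fri reg 8 h 0 min / OT 1 h 52 min; Sat reg 8 h 0 min / OT 3 h 9 min.
Totals: regular 29 h 39 min, overtime 8 h 5 min.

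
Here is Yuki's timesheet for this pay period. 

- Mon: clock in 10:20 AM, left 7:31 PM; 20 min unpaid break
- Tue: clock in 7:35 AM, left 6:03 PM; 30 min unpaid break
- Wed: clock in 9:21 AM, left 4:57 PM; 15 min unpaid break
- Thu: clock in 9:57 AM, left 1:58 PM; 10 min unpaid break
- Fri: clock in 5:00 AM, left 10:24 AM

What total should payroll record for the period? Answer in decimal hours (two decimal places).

35.42 hours

Mon: 10:20 AM–7:31 PM = 9 h 11 min; less 20 min break → 8 h 51 min
Tue: 7:35 AM–6:03 PM = 10 h 28 min; less 30 min break → 9 h 58 min
Wed: 9:21 AM–4:57 PM = 7 h 36 min; less 15 min break → 7 h 21 min
Thu: 9:57 AM–1:58 PM = 4 h 1 min; less 10 min break → 3 h 51 min
Fri: 5:00 AM–10:24 AM = 5 h 24 min
Total: 8 h 51 min + 9 h 58 min + 7 h 21 min + 3 h 51 min + 5 h 24 min = 35 h 25 min.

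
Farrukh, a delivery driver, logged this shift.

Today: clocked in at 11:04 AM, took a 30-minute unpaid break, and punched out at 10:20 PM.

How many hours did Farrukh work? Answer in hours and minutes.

10 h 46 min

Today: 11:04 AM–10:20 PM = 11 h 16 min; less 30 min break → 10 h 46 min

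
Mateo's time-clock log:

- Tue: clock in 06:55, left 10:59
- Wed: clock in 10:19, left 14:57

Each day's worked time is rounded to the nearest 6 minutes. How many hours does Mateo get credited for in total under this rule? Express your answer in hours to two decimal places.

8.70 hours

Tue: 06:55–10:59 = 4 h 4 min → rounds to 4 h 6 min
Wed: 10:19–14:57 = 4 h 38 min → rounds to 4 h 36 min
Total credited: 8 h 42 min.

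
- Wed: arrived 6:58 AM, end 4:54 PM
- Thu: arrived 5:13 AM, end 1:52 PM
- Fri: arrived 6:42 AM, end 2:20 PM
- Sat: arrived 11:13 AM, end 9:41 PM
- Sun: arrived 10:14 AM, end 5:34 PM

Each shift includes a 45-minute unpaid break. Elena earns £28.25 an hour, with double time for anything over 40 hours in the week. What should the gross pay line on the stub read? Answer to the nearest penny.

£1145.07

Wed: 6:58 AM–4:54 PM = 9 h 56 min; less 45 min break → 9 h 11 min
Thu: 5:13 AM–1:52 PM = 8 h 39 min; less 45 min break → 7 h 54 min
Fri: 6:42 AM–2:20 PM = 7 h 38 min; less 45 min break → 6 h 53 min
Sat: 11:13 AM–9:41 PM = 10 h 28 min; less 45 min break → 9 h 43 min
Sun: 10:14 AM–5:34 PM = 7 h 20 min; less 45 min break → 6 h 35 min
Total worked: 40 h 16 min = 2416 min.
Regular 40 h 0 min = 2400 min at £28.25/h; overtime 0 h 16 min = 16 min at £56.50/h.
Pay = (2400 × £28.25 + 16 × £56.50) ÷ 60 = £1145.07.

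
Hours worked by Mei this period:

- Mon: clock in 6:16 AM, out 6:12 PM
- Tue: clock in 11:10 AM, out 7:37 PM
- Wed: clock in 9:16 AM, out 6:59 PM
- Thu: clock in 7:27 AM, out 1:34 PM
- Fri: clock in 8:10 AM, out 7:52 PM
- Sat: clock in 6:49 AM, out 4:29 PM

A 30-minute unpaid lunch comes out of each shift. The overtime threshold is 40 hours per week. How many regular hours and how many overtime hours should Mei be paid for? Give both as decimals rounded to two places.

Regular 40.00 hours, overtime 14.58 hours

Mon: 6:16 AM–6:12 PM = 11 h 56 min; less 30 min break → 11 h 26 min
Tue: 11:10 AM–7:37 PM = 8 h 27 min; less 30 min break → 7 h 57 min
Wed: 9:16 AM–6:59 PM = 9 h 43 min; less 30 min break → 9 h 13 min
Thu: 7:27 AM–1:34 PM = 6 h 7 min; less 30 min break → 5 h 37 min
Fri: 8:10 AM–7:52 PM = 11 h 42 min; less 30 min break → 11 h 12 min
Sat: 6:49 AM–4:29 PM = 9 h 40 min; less 30 min break → 9 h 10 min
Total worked: 54 h 35 min = 54.58 h.
Threshold 40 h → overtime 14 h 35 min, regular 40 h 0 min.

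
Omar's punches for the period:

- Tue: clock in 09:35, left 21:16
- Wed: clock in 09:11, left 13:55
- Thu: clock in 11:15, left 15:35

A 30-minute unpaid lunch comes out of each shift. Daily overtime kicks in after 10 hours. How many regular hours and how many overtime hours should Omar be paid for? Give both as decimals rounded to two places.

Tue: 09:35–21:16 = 11 h 41 min; less 30 min break → 11 h 11 min
Wed: 09:11–13:55 = 4 h 44 min; less 30 min break → 4 h 14 min
Thu: 11:15–15:35 = 4 h 20 min; less 30 min break → 3 h 50 min
Tue reg 10 h 0 min / OT 1 h 11 min; Wed reg 4 h 14 min / OT 0 h 0 min; Thu reg 3 h 50 min / OT 0 h 0 min.
Totals: regular 18 h 4 min, overtime 1 h 11 min.

Regular 18.07 hours, overtime 1.18 hours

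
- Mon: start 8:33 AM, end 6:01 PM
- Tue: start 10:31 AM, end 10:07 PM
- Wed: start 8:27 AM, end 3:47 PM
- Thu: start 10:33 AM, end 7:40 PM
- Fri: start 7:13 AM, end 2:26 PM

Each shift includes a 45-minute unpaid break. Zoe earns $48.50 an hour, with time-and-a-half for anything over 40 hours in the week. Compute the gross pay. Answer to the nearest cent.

$2011.54

Mon: 8:33 AM–6:01 PM = 9 h 28 min; less 45 min break → 8 h 43 min
Tue: 10:31 AM–10:07 PM = 11 h 36 min; less 45 min break → 10 h 51 min
Wed: 8:27 AM–3:47 PM = 7 h 20 min; less 45 min break → 6 h 35 min
Thu: 10:33 AM–7:40 PM = 9 h 7 min; less 45 min break → 8 h 22 min
Fri: 7:13 AM–2:26 PM = 7 h 13 min; less 45 min break → 6 h 28 min
Total worked: 40 h 59 min = 2459 min.
Regular 40 h 0 min = 2400 min at $48.50/h; overtime 0 h 59 min = 59 min at $72.75/h.
Pay = (2400 × $48.50 + 59 × $72.75) ÷ 60 = $2011.54.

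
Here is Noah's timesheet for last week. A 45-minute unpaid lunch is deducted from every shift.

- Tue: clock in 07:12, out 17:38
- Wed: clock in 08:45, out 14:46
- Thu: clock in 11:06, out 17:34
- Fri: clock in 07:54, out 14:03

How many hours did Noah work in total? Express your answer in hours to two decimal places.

26.07 hours

Tue: 07:12–17:38 = 10 h 26 min; less 45 min break → 9 h 41 min
Wed: 08:45–14:46 = 6 h 1 min; less 45 min break → 5 h 16 min
Thu: 11:06–17:34 = 6 h 28 min; less 45 min break → 5 h 43 min
Fri: 07:54–14:03 = 6 h 9 min; less 45 min break → 5 h 24 min
Total: 9 h 41 min + 5 h 16 min + 5 h 43 min + 5 h 24 min = 26 h 4 min.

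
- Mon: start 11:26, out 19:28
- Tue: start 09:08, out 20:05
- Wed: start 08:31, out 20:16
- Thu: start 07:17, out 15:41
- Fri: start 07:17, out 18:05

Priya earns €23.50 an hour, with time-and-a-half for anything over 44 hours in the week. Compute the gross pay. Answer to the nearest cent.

€1243.15

Mon: 11:26–19:28 = 8 h 2 min
Tue: 09:08–20:05 = 10 h 57 min
Wed: 08:31–20:16 = 11 h 45 min
Thu: 07:17–15:41 = 8 h 24 min
Fri: 07:17–18:05 = 10 h 48 min
Total worked: 49 h 56 min = 2996 min.
Regular 44 h 0 min = 2640 min at €23.50/h; overtime 5 h 56 min = 356 min at €35.25/h.
Pay = (2640 × €23.50 + 356 × €35.25) ÷ 60 = €1243.15.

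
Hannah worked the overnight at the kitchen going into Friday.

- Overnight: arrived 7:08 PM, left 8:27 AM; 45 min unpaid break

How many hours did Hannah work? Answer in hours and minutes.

Overnight: 7:08 PM → midnight = 4 h 52 min; midnight → 8:27 AM = 8 h 27 min; span 13 h 19 min; less 45 min break → 12 h 34 min

12 h 34 min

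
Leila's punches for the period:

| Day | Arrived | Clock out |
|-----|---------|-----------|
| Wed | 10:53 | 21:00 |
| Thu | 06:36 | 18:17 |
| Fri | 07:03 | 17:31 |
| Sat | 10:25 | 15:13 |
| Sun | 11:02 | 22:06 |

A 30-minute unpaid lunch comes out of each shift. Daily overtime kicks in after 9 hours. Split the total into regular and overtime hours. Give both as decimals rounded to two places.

Wed: 10:53–21:00 = 10 h 7 min; less 30 min break → 9 h 37 min
Thu: 06:36–18:17 = 11 h 41 min; less 30 min break → 11 h 11 min
Fri: 07:03–17:31 = 10 h 28 min; less 30 min break → 9 h 58 min
Sat: 10:25–15:13 = 4 h 48 min; less 30 min break → 4 h 18 min
Sun: 11:02–22:06 = 11 h 4 min; less 30 min break → 10 h 34 min
Wed reg 9 h 0 min / OT 0 h 37 min; Thu reg 9 h 0 min / OT 2 h 11 min; Fri reg 9 h 0 min / OT 0 h 58 min; Sat reg 4 h 18 min / OT 0 h 0 min; Sun reg 9 h 0 min / OT 1 h 34 min.
Totals: regular 40 h 18 min, overtime 5 h 20 min.

Regular 40.30 hours, overtime 5.33 hours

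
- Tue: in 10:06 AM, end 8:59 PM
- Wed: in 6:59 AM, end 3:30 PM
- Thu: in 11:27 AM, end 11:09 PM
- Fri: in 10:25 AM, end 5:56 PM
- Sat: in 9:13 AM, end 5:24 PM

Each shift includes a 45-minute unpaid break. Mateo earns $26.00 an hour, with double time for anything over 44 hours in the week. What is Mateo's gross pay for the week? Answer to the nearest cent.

Tue: 10:06 AM–8:59 PM = 10 h 53 min; less 45 min break → 10 h 8 min
Wed: 6:59 AM–3:30 PM = 8 h 31 min; less 45 min break → 7 h 46 min
Thu: 11:27 AM–11:09 PM = 11 h 42 min; less 45 min break → 10 h 57 min
Fri: 10:25 AM–5:56 PM = 7 h 31 min; less 45 min break → 6 h 46 min
Sat: 9:13 AM–5:24 PM = 8 h 11 min; less 45 min break → 7 h 26 min
Total worked: 43 h 3 min = 2583 min.
Regular 43 h 3 min = 2583 min at $26.00/h; overtime 0 h 0 min = 0 min at $52.00/h.
Pay = (2583 × $26.00 + 0 × $52.00) ÷ 60 = $1119.30.

$1119.30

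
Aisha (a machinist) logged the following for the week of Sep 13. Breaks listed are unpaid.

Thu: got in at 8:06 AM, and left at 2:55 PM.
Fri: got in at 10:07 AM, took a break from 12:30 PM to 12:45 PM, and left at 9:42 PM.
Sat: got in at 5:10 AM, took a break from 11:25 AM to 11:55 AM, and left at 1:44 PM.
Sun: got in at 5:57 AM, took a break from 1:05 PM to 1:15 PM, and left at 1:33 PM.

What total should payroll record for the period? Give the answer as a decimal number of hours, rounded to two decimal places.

Thu: 8:06 AM–2:55 PM = 6 h 49 min
Fri: 10:07 AM–9:42 PM = 11 h 35 min; less 15 min break → 11 h 20 min
Sat: 5:10 AM–1:44 PM = 8 h 34 min; less 30 min break → 8 h 4 min
Sun: 5:57 AM–1:33 PM = 7 h 36 min; less 10 min break → 7 h 26 min
Total: 6 h 49 min + 11 h 20 min + 8 h 4 min + 7 h 26 min = 33 h 39 min.

33.65 hours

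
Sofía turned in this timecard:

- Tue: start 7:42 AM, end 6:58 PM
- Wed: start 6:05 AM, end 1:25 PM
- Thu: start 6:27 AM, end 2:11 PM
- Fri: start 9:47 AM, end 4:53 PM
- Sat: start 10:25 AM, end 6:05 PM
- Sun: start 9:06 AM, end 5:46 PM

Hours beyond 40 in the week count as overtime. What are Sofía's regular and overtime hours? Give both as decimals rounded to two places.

Tue: 7:42 AM–6:58 PM = 11 h 16 min
Wed: 6:05 AM–1:25 PM = 7 h 20 min
Thu: 6:27 AM–2:11 PM = 7 h 44 min
Fri: 9:47 AM–4:53 PM = 7 h 6 min
Sat: 10:25 AM–6:05 PM = 7 h 40 min
Sun: 9:06 AM–5:46 PM = 8 h 40 min
Total worked: 49 h 46 min = 49.77 h.
Threshold 40 h → overtime 9 h 46 min, regular 40 h 0 min.

Regular 40.00 hours, overtime 9.77 hours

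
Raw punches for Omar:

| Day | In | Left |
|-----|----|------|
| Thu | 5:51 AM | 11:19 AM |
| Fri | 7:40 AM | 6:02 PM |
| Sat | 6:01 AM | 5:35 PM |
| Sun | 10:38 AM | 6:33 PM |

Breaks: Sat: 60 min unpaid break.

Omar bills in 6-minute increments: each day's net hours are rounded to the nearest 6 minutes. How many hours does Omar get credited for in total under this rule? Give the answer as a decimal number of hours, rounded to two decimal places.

34.40 hours

Thu: 5:51 AM–11:19 AM = 5 h 28 min → rounds to 5 h 30 min
Fri: 7:40 AM–6:02 PM = 10 h 22 min → rounds to 10 h 24 min
Sat: 6:01 AM–5:35 PM = 11 h 34 min − 60 min = 10 h 34 min → rounds to 10 h 36 min
Sun: 10:38 AM–6:33 PM = 7 h 55 min → rounds to 7 h 54 min
Total credited: 34 h 24 min.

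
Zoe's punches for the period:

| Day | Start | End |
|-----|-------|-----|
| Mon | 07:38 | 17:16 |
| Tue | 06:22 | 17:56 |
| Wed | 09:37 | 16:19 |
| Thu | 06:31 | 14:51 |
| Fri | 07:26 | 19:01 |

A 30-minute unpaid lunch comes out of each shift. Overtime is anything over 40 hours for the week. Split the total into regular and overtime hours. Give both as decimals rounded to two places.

Regular 40.00 hours, overtime 5.32 hours

Mon: 07:38–17:16 = 9 h 38 min; less 30 min break → 9 h 8 min
Tue: 06:22–17:56 = 11 h 34 min; less 30 min break → 11 h 4 min
Wed: 09:37–16:19 = 6 h 42 min; less 30 min break → 6 h 12 min
Thu: 06:31–14:51 = 8 h 20 min; less 30 min break → 7 h 50 min
Fri: 07:26–19:01 = 11 h 35 min; less 30 min break → 11 h 5 min
Total worked: 45 h 19 min = 45.32 h.
Threshold 40 h → overtime 5 h 19 min, regular 40 h 0 min.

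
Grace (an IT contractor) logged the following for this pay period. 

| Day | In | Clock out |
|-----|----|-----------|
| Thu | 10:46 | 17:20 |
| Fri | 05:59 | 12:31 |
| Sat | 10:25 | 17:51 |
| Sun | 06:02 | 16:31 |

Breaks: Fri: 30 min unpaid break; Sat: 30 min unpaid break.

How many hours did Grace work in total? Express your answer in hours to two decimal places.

Thu: 10:46–17:20 = 6 h 34 min
Fri: 05:59–12:31 = 6 h 32 min; less 30 min break → 6 h 2 min
Sat: 10:25–17:51 = 7 h 26 min; less 30 min break → 6 h 56 min
Sun: 06:02–16:31 = 10 h 29 min
Total: 6 h 34 min + 6 h 2 min + 6 h 56 min + 10 h 29 min = 30 h 1 min.

30.02 hours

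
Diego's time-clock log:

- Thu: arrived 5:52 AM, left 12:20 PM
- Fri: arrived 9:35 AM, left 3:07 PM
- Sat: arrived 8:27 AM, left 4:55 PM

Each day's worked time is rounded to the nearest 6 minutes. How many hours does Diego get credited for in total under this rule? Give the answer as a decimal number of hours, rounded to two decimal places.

20.50 hours

Thu: 5:52 AM–12:20 PM = 6 h 28 min → rounds to 6 h 30 min
Fri: 9:35 AM–3:07 PM = 5 h 32 min → rounds to 5 h 30 min
Sat: 8:27 AM–4:55 PM = 8 h 28 min → rounds to 8 h 30 min
Total credited: 20 h 30 min.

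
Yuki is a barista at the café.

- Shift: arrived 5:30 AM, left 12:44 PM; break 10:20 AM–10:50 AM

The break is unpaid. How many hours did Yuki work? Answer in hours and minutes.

6 h 44 min

Shift: 5:30 AM–12:44 PM = 7 h 14 min; less 30 min break → 6 h 44 min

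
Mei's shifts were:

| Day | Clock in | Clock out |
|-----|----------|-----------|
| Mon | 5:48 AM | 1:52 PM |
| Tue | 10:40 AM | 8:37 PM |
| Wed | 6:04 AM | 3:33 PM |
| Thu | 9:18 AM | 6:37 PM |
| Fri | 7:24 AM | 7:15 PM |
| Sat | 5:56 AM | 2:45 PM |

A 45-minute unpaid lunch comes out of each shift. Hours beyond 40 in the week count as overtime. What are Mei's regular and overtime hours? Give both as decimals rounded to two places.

Mon: 5:48 AM–1:52 PM = 8 h 4 min; less 45 min break → 7 h 19 min
Tue: 10:40 AM–8:37 PM = 9 h 57 min; less 45 min break → 9 h 12 min
Wed: 6:04 AM–3:33 PM = 9 h 29 min; less 45 min break → 8 h 44 min
Thu: 9:18 AM–6:37 PM = 9 h 19 min; less 45 min break → 8 h 34 min
Fri: 7:24 AM–7:15 PM = 11 h 51 min; less 45 min break → 11 h 6 min
Sat: 5:56 AM–2:45 PM = 8 h 49 min; less 45 min break → 8 h 4 min
Total worked: 52 h 59 min = 52.98 h.
Threshold 40 h → overtime 12 h 59 min, regular 40 h 0 min.

Regular 40.00 hours, overtime 12.98 hours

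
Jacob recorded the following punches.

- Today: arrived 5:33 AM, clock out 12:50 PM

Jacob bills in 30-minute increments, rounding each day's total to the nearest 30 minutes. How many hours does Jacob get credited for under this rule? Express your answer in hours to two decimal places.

Today: 5:33 AM–12:50 PM = 7 h 17 min → rounds to 7 h 30 min

7.50 hours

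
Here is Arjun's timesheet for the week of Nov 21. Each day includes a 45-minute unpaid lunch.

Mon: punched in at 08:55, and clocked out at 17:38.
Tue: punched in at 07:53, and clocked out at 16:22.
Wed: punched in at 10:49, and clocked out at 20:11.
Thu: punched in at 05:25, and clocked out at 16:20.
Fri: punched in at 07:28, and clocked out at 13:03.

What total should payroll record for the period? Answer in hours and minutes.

Mon: 08:55–17:38 = 8 h 43 min; less 45 min break → 7 h 58 min
Tue: 07:53–16:22 = 8 h 29 min; less 45 min break → 7 h 44 min
Wed: 10:49–20:11 = 9 h 22 min; less 45 min break → 8 h 37 min
Thu: 05:25–16:20 = 10 h 55 min; less 45 min break → 10 h 10 min
Fri: 07:28–13:03 = 5 h 35 min; less 45 min break → 4 h 50 min
Total: 7 h 58 min + 7 h 44 min + 8 h 37 min + 10 h 10 min + 4 h 50 min = 39 h 19 min.

39 h 19 min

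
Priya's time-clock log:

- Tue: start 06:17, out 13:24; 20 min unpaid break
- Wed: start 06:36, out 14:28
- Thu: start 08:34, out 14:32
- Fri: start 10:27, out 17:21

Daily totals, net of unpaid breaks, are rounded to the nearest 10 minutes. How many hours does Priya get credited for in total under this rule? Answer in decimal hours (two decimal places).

27.50 hours

Tue: 06:17–13:24 = 7 h 7 min − 20 min = 6 h 47 min → rounds to 6 h 50 min
Wed: 06:36–14:28 = 7 h 52 min → rounds to 7 h 50 min
Thu: 08:34–14:32 = 5 h 58 min → rounds to 6 h 0 min
Fri: 10:27–17:21 = 6 h 54 min → rounds to 6 h 50 min
Total credited: 27 h 30 min.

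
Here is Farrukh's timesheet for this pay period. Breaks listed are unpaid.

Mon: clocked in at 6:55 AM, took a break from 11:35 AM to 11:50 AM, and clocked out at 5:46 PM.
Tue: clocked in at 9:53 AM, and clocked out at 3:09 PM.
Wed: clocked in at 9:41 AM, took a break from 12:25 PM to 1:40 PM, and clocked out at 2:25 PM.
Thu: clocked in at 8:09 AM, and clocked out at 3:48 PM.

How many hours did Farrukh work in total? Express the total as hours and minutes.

Mon: 6:55 AM–5:46 PM = 10 h 51 min; less 15 min break → 10 h 36 min
Tue: 9:53 AM–3:09 PM = 5 h 16 min
Wed: 9:41 AM–2:25 PM = 4 h 44 min; less 75 min break → 3 h 29 min
Thu: 8:09 AM–3:48 PM = 7 h 39 min
Total: 10 h 36 min + 5 h 16 min + 3 h 29 min + 7 h 39 min = 27 h 0 min.

27 h 0 min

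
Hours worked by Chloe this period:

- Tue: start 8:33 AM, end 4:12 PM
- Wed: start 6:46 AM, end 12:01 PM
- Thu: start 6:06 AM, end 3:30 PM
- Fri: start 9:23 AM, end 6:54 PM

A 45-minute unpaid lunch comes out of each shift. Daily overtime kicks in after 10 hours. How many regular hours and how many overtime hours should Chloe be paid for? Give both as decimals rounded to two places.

Tue: 8:33 AM–4:12 PM = 7 h 39 min; less 45 min break → 6 h 54 min
Wed: 6:46 AM–12:01 PM = 5 h 15 min; less 45 min break → 4 h 30 min
Thu: 6:06 AM–3:30 PM = 9 h 24 min; less 45 min break → 8 h 39 min
Fri: 9:23 AM–6:54 PM = 9 h 31 min; less 45 min break → 8 h 46 min
Tue reg 6 h 54 min / OT 0 h 0 min; Wed reg 4 h 30 min / OT 0 h 0 min; Thu reg 8 h 39 min / OT 0 h 0 min; Fri reg 8 h 46 min / OT 0 h 0 min.
Totals: regular 28 h 49 min, overtime 0 h 0 min.

Regular 28.82 hours, overtime 0.00 hours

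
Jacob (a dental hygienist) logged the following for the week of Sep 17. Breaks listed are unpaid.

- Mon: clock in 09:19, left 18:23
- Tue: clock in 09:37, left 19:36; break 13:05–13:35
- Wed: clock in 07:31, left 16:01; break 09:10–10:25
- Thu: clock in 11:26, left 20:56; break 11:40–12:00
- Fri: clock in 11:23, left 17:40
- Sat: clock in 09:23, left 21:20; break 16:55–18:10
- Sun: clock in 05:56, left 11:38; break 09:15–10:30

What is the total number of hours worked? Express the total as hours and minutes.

Mon: 09:19–18:23 = 9 h 4 min
Tue: 09:37–19:36 = 9 h 59 min; less 30 min break → 9 h 29 min
Wed: 07:31–16:01 = 8 h 30 min; less 75 min break → 7 h 15 min
Thu: 11:26–20:56 = 9 h 30 min; less 20 min break → 9 h 10 min
Fri: 11:23–17:40 = 6 h 17 min
Sat: 09:23–21:20 = 11 h 57 min; less 75 min break → 10 h 42 min
Sun: 05:56–11:38 = 5 h 42 min; less 75 min break → 4 h 27 min
Total: 9 h 4 min + 9 h 29 min + 7 h 15 min + 9 h 10 min + 6 h 17 min + 10 h 42 min + 4 h 27 min = 56 h 24 min.

56 h 24 min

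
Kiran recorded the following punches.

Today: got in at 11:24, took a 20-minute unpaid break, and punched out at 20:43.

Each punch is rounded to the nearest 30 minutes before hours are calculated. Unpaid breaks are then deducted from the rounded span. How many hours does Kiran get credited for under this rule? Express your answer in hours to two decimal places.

Today: in 11:24→11:30, out 20:43→20:30; 9 h 0 min − 20 min = 8 h 40 min

8.67 hours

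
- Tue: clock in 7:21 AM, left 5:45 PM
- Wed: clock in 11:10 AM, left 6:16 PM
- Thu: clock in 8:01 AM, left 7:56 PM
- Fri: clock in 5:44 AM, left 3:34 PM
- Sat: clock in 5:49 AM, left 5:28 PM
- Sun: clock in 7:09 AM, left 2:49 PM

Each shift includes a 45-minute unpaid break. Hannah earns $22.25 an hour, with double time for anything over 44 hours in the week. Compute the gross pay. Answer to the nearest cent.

Tue: 7:21 AM–5:45 PM = 10 h 24 min; less 45 min break → 9 h 39 min
Wed: 11:10 AM–6:16 PM = 7 h 6 min; less 45 min break → 6 h 21 min
Thu: 8:01 AM–7:56 PM = 11 h 55 min; less 45 min break → 11 h 10 min
Fri: 5:44 AM–3:34 PM = 9 h 50 min; less 45 min break → 9 h 5 min
Sat: 5:49 AM–5:28 PM = 11 h 39 min; less 45 min break → 10 h 54 min
Sun: 7:09 AM–2:49 PM = 7 h 40 min; less 45 min break → 6 h 55 min
Total worked: 54 h 4 min = 3244 min.
Regular 44 h 0 min = 2640 min at $22.25/h; overtime 10 h 4 min = 604 min at $44.50/h.
Pay = (2640 × $22.25 + 604 × $44.50) ÷ 60 = $1426.97.

$1426.97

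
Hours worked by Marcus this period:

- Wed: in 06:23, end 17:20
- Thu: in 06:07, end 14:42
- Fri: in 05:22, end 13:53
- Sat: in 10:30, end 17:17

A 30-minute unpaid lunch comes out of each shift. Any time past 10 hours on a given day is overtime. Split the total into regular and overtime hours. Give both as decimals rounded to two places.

Wed: 06:23–17:20 = 10 h 57 min; less 30 min break → 10 h 27 min
Thu: 06:07–14:42 = 8 h 35 min; less 30 min break → 8 h 5 min
Fri: 05:22–13:53 = 8 h 31 min; less 30 min break → 8 h 1 min
Sat: 10:30–17:17 = 6 h 47 min; less 30 min break → 6 h 17 min
Wed reg 10 h 0 min / OT 0 h 27 min; Thu reg 8 h 5 min / OT 0 h 0 min; Fri reg 8 h 1 min / OT 0 h 0 min; Sat reg 6 h 17 min / OT 0 h 0 min.
Totals: regular 32 h 23 min, overtime 0 h 27 min.

Regular 32.38 hours, overtime 0.45 hours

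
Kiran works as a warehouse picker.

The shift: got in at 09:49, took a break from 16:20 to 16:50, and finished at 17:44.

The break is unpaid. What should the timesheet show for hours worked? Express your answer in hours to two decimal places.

7.42 hours

The shift: 09:49–17:44 = 7 h 55 min; less 30 min break → 7 h 25 min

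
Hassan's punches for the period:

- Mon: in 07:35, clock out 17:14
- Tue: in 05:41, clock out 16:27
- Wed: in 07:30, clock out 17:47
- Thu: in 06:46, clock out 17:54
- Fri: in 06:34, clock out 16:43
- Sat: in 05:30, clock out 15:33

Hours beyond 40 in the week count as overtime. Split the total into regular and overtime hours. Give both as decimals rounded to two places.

Mon: 07:35–17:14 = 9 h 39 min
Tue: 05:41–16:27 = 10 h 46 min
Wed: 07:30–17:47 = 10 h 17 min
Thu: 06:46–17:54 = 11 h 8 min
Fri: 06:34–16:43 = 10 h 9 min
Sat: 05:30–15:33 = 10 h 3 min
Total worked: 62 h 2 min = 62.03 h.
Threshold 40 h → overtime 22 h 2 min, regular 40 h 0 min.

Regular 40.00 hours, overtime 22.03 hours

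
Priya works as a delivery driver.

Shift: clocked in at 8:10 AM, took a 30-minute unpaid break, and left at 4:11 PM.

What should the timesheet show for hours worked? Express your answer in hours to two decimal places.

7.52 hours

Shift: 8:10 AM–4:11 PM = 8 h 1 min; less 30 min break → 7 h 31 min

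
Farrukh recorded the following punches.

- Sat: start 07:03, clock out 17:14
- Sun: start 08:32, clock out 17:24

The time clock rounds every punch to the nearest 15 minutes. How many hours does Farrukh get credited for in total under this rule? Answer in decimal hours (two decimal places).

Sat: in 07:03→07:00, out 17:14→17:15; 10 h 15 min
Sun: in 08:32→08:30, out 17:24→17:30; 9 h 0 min
Total credited: 19 h 15 min.

19.25 hours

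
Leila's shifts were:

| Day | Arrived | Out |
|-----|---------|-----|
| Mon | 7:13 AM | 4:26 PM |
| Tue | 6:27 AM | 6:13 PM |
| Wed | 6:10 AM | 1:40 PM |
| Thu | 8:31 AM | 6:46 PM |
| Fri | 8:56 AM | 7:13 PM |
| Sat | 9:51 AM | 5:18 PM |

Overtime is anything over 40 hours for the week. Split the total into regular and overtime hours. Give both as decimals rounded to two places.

Mon: 7:13 AM–4:26 PM = 9 h 13 min
Tue: 6:27 AM–6:13 PM = 11 h 46 min
Wed: 6:10 AM–1:40 PM = 7 h 30 min
Thu: 8:31 AM–6:46 PM = 10 h 15 min
Fri: 8:56 AM–7:13 PM = 10 h 17 min
Sat: 9:51 AM–5:18 PM = 7 h 27 min
Total worked: 56 h 28 min = 56.47 h.
Threshold 40 h → overtime 16 h 28 min, regular 40 h 0 min.

Regular 40.00 hours, overtime 16.47 hours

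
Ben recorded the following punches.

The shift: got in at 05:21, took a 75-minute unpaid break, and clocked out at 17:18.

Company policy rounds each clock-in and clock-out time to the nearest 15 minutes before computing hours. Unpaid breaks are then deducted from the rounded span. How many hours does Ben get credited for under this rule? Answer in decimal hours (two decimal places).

The shift: in 05:21→05:15, out 17:18→17:15; 12 h 0 min − 75 min = 10 h 45 min

10.75 hours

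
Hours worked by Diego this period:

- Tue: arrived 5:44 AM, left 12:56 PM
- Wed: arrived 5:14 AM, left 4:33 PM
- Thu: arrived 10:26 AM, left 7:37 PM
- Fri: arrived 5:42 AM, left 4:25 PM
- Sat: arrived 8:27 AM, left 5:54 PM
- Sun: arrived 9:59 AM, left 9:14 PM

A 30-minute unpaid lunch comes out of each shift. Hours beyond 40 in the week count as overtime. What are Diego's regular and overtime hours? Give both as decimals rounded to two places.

Tue: 5:44 AM–12:56 PM = 7 h 12 min; less 30 min break → 6 h 42 min
Wed: 5:14 AM–4:33 PM = 11 h 19 min; less 30 min break → 10 h 49 min
Thu: 10:26 AM–7:37 PM = 9 h 11 min; less 30 min break → 8 h 41 min
Fri: 5:42 AM–4:25 PM = 10 h 43 min; less 30 min break → 10 h 13 min
Sat: 8:27 AM–5:54 PM = 9 h 27 min; less 30 min break → 8 h 57 min
Sun: 9:59 AM–9:14 PM = 11 h 15 min; less 30 min break → 10 h 45 min
Total worked: 56 h 7 min = 56.12 h.
Threshold 40 h → overtime 16 h 7 min, regular 40 h 0 min.

Regular 40.00 hours, overtime 16.12 hours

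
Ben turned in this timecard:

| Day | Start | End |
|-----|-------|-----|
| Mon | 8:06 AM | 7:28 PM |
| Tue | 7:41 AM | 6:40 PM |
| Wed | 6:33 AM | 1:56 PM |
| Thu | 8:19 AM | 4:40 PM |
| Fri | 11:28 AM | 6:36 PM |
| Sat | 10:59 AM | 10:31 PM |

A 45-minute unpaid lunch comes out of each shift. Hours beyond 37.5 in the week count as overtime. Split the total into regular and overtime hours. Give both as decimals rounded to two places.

Mon: 8:06 AM–7:28 PM = 11 h 22 min; less 45 min break → 10 h 37 min
Tue: 7:41 AM–6:40 PM = 10 h 59 min; less 45 min break → 10 h 14 min
Wed: 6:33 AM–1:56 PM = 7 h 23 min; less 45 min break → 6 h 38 min
Thu: 8:19 AM–4:40 PM = 8 h 21 min; less 45 min break → 7 h 36 min
Fri: 11:28 AM–6:36 PM = 7 h 8 min; less 45 min break → 6 h 23 min
Sat: 10:59 AM–10:31 PM = 11 h 32 min; less 45 min break → 10 h 47 min
Total worked: 52 h 15 min = 52.25 h.
Threshold 37.5 h → overtime 14 h 45 min, regular 37 h 30 min.

Regular 37.50 hours, overtime 14.75 hours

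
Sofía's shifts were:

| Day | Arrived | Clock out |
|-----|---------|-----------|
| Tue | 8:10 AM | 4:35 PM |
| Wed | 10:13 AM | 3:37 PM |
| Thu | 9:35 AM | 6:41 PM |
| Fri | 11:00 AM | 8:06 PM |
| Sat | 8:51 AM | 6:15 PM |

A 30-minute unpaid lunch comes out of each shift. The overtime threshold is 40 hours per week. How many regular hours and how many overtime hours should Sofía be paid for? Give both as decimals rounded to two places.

Tue: 8:10 AM–4:35 PM = 8 h 25 min; less 30 min break → 7 h 55 min
Wed: 10:13 AM–3:37 PM = 5 h 24 min; less 30 min break → 4 h 54 min
Thu: 9:35 AM–6:41 PM = 9 h 6 min; less 30 min break → 8 h 36 min
Fri: 11:00 AM–8:06 PM = 9 h 6 min; less 30 min break → 8 h 36 min
Sat: 8:51 AM–6:15 PM = 9 h 24 min; less 30 min break → 8 h 54 min
Total worked: 38 h 55 min = 38.92 h.
Threshold 40 h → overtime 0 h 0 min, regular 38 h 55 min.

Regular 38.92 hours, overtime 0.00 hours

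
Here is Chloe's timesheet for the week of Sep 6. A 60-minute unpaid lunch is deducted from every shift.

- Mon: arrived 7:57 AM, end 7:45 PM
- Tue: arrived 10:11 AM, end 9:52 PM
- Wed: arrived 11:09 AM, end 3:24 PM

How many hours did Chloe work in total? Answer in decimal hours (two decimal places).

24.73 hours

Mon: 7:57 AM–7:45 PM = 11 h 48 min; less 60 min break → 10 h 48 min
Tue: 10:11 AM–9:52 PM = 11 h 41 min; less 60 min break → 10 h 41 min
Wed: 11:09 AM–3:24 PM = 4 h 15 min; less 60 min break → 3 h 15 min
Total: 10 h 48 min + 10 h 41 min + 3 h 15 min = 24 h 44 min.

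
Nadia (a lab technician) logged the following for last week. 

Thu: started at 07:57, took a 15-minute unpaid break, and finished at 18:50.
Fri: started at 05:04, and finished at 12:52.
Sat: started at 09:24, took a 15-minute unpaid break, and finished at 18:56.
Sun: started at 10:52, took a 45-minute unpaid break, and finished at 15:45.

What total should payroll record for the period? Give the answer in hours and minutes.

Thu: 07:57–18:50 = 10 h 53 min; less 15 min break → 10 h 38 min
Fri: 05:04–12:52 = 7 h 48 min
Sat: 09:24–18:56 = 9 h 32 min; less 15 min break → 9 h 17 min
Sun: 10:52–15:45 = 4 h 53 min; less 45 min break → 4 h 8 min
Total: 10 h 38 min + 7 h 48 min + 9 h 17 min + 4 h 8 min = 31 h 51 min.

31 h 51 min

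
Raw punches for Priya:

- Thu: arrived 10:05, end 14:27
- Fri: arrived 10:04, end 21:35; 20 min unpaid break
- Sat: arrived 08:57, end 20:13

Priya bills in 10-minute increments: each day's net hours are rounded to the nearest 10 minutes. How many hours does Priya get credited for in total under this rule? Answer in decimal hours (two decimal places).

Thu: 10:05–14:27 = 4 h 22 min → rounds to 4 h 20 min
Fri: 10:04–21:35 = 11 h 31 min − 20 min = 11 h 11 min → rounds to 11 h 10 min
Sat: 08:57–20:13 = 11 h 16 min → rounds to 11 h 20 min
Total credited: 26 h 50 min.

26.83 hours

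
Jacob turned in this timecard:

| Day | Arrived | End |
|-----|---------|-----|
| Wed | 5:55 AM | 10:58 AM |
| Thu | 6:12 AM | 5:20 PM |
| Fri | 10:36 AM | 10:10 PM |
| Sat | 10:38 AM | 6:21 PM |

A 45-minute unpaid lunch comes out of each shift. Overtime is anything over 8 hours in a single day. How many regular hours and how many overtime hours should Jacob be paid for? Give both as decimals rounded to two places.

Wed: 5:55 AM–10:58 AM = 5 h 3 min; less 45 min break → 4 h 18 min
Thu: 6:12 AM–5:20 PM = 11 h 8 min; less 45 min break → 10 h 23 min
Fri: 10:36 AM–10:10 PM = 11 h 34 min; less 45 min break → 10 h 49 min
Sat: 10:38 AM–6:21 PM = 7 h 43 min; less 45 min break → 6 h 58 min
Wed reg 4 h 18 min / OT 0 h 0 min; Thu reg 8 h 0 min / OT 2 h 23 min; Fri reg 8 h 0 min / OT 2 h 49 min; Sat reg 6 h 58 min / OT 0 h 0 min.
Totals: regular 27 h 16 min, overtime 5 h 12 min.

Regular 27.27 hours, overtime 5.20 hours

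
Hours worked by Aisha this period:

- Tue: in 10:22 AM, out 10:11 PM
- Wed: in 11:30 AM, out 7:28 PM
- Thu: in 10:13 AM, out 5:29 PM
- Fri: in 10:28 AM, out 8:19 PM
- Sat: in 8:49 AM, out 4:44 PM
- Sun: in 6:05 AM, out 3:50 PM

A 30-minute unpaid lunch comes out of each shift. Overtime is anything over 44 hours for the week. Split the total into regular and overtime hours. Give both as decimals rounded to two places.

Regular 44.00 hours, overtime 7.57 hours

Tue: 10:22 AM–10:11 PM = 11 h 49 min; less 30 min break → 11 h 19 min
Wed: 11:30 AM–7:28 PM = 7 h 58 min; less 30 min break → 7 h 28 min
Thu: 10:13 AM–5:29 PM = 7 h 16 min; less 30 min break → 6 h 46 min
Fri: 10:28 AM–8:19 PM = 9 h 51 min; less 30 min break → 9 h 21 min
Sat: 8:49 AM–4:44 PM = 7 h 55 min; less 30 min break → 7 h 25 min
Sun: 6:05 AM–3:50 PM = 9 h 45 min; less 30 min break → 9 h 15 min
Total worked: 51 h 34 min = 51.57 h.
Threshold 44 h → overtime 7 h 34 min, regular 44 h 0 min.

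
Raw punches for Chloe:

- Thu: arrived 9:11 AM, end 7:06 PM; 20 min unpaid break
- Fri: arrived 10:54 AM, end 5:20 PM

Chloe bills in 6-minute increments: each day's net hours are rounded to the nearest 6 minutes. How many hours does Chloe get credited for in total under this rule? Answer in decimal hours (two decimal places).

Thu: 9:11 AM–7:06 PM = 9 h 55 min − 20 min = 9 h 35 min → rounds to 9 h 36 min
Fri: 10:54 AM–5:20 PM = 6 h 26 min → rounds to 6 h 24 min
Total credited: 16 h 0 min.

16.00 hours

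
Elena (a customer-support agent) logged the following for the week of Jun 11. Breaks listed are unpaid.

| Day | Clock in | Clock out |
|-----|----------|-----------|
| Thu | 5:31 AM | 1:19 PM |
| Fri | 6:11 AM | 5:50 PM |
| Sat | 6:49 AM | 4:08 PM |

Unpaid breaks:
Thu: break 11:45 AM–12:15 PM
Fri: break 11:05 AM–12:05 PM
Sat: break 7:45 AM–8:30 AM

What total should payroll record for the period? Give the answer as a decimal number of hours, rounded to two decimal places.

26.52 hours

Thu: 5:31 AM–1:19 PM = 7 h 48 min; less 30 min break → 7 h 18 min
Fri: 6:11 AM–5:50 PM = 11 h 39 min; less 60 min break → 10 h 39 min
Sat: 6:49 AM–4:08 PM = 9 h 19 min; less 45 min break → 8 h 34 min
Total: 7 h 18 min + 10 h 39 min + 8 h 34 min = 26 h 31 min.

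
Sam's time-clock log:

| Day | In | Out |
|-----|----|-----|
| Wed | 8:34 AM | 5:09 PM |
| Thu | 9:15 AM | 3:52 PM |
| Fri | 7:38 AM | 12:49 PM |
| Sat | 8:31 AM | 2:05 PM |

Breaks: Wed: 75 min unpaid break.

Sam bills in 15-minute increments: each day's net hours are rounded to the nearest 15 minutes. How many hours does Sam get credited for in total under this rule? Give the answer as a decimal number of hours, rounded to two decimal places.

24.50 hours

Wed: 8:34 AM–5:09 PM = 8 h 35 min − 75 min = 7 h 20 min → rounds to 7 h 15 min
Thu: 9:15 AM–3:52 PM = 6 h 37 min → rounds to 6 h 30 min
Fri: 7:38 AM–12:49 PM = 5 h 11 min → rounds to 5 h 15 min
Sat: 8:31 AM–2:05 PM = 5 h 34 min → rounds to 5 h 30 min
Total credited: 24 h 30 min.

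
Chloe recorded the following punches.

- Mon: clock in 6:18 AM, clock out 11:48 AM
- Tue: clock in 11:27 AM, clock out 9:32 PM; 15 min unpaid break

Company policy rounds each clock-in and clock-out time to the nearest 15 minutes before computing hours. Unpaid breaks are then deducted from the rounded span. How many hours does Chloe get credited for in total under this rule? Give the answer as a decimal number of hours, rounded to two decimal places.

Mon: in 6:18 AM→6:15 AM, out 11:48 AM→11:45 AM; 5 h 30 min
Tue: in 11:27 AM→11:30 AM, out 9:32 PM→9:30 PM; 10 h 0 min − 15 min = 9 h 45 min
Total credited: 15 h 15 min.

15.25 hours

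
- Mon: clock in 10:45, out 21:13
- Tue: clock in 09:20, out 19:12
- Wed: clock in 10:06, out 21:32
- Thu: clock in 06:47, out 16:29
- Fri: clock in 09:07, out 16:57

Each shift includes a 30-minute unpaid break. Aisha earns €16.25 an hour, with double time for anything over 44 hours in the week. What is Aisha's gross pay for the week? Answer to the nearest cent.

Mon: 10:45–21:13 = 10 h 28 min; less 30 min break → 9 h 58 min
Tue: 09:20–19:12 = 9 h 52 min; less 30 min break → 9 h 22 min
Wed: 10:06–21:32 = 11 h 26 min; less 30 min break → 10 h 56 min
Thu: 06:47–16:29 = 9 h 42 min; less 30 min break → 9 h 12 min
Fri: 09:07–16:57 = 7 h 50 min; less 30 min break → 7 h 20 min
Total worked: 46 h 48 min = 2808 min.
Regular 44 h 0 min = 2640 min at €16.25/h; overtime 2 h 48 min = 168 min at €32.50/h.
Pay = (2640 × €16.25 + 168 × €32.50) ÷ 60 = €806.00.

€806.00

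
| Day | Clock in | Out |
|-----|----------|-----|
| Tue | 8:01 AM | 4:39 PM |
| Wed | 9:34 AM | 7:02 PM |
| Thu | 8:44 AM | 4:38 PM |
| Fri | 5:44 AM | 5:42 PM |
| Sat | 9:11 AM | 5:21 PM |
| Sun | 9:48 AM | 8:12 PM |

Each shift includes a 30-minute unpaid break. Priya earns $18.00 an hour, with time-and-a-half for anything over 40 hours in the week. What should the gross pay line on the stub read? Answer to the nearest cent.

$1085.40

Tue: 8:01 AM–4:39 PM = 8 h 38 min; less 30 min break → 8 h 8 min
Wed: 9:34 AM–7:02 PM = 9 h 28 min; less 30 min break → 8 h 58 min
Thu: 8:44 AM–4:38 PM = 7 h 54 min; less 30 min break → 7 h 24 min
Fri: 5:44 AM–5:42 PM = 11 h 58 min; less 30 min break → 11 h 28 min
Sat: 9:11 AM–5:21 PM = 8 h 10 min; less 30 min break → 7 h 40 min
Sun: 9:48 AM–8:12 PM = 10 h 24 min; less 30 min break → 9 h 54 min
Total worked: 53 h 32 min = 3212 min.
Regular 40 h 0 min = 2400 min at $18.00/h; overtime 13 h 32 min = 812 min at $27.00/h.
Pay = (2400 × $18.00 + 812 × $27.00) ÷ 60 = $1085.40.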